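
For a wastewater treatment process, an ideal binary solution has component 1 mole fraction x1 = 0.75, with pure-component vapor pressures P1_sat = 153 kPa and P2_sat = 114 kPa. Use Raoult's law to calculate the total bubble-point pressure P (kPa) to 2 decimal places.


P = x1*P1_sat + x2*P2_sat
x2 = 1 - x1 = 1 - 0.75 = 0.25
P = 0.75*153 + 0.25*114
P = 114.75 + 28.5
P = 143.25 kPa


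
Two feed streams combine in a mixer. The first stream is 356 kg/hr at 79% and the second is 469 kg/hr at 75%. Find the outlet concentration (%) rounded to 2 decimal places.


Mass balance on solute: F1*x1 + F2*x2 = F3*x3
F3 = F1 + F2 = 356 + 469 = 825 kg/hr
x3 = (F1*x1 + F2*x2)/F3
x3 = (356*0.79 + 469*0.75) / 825
x3 = 76.73%


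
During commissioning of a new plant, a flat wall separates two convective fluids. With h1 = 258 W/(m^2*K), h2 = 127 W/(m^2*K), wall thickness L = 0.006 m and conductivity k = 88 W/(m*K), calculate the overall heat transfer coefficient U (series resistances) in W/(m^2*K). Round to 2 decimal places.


1/U = 1/h1 + L/k + 1/h2
1/U = 1/258 + 0.006/88 + 1/127
1/U = 0.003875969 + 6.81818e-05 + 0.0078740157
1/U = 0.0118181665
U = 84.62 W/(m^2*K)


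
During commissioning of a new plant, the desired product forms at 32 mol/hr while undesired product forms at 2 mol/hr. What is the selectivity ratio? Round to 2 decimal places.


S = desired product rate / undesired product rate
S = 32 / 2
S = 16.00


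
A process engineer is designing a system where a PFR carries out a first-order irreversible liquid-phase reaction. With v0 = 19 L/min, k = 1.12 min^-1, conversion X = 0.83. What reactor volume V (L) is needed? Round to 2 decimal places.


V = (v0/k) * ln(1/(1-X))
V = (19/1.12) * ln(1/(1-0.83))
V = 16.964286 * ln(5.882353)
V = 16.964286 * 1.771957
V = 30.06 L


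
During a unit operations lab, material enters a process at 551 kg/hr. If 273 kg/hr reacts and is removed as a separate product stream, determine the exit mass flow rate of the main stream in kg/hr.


Steady-state mass balance on the main outlet: F_out = F_in - F_removed
F_out = 551 - 273
F_out = 278 kg/hr


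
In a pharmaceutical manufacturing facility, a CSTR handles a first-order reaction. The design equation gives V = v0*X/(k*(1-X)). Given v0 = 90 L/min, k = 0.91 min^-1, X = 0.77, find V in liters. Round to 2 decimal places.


V = v0 * X / (k * (1 - X))
V = 90 * 0.77 / (0.91 * (1 - 0.77))
V = 69.3 / (0.91 * 0.23)
V = 69.3 / 0.2093
V = 331.10 L


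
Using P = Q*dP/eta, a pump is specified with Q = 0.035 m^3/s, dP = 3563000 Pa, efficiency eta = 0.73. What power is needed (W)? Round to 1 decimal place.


P = Q * dP / eta
P = 0.035 * 3563000 / 0.73
P = 124705.0 / 0.73
P = 170828.8 W


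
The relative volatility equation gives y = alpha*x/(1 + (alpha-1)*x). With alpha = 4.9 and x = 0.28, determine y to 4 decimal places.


y = alpha*x / (1 + (alpha-1)*x)
y = 4.9*0.28 / (1 + (4.9-1)*0.28)
y = 1.372 / (1 + 1.092)
y = 1.372 / 2.092
y = 0.6558


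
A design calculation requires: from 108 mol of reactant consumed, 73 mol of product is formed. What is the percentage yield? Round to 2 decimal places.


Yield = (moles product / moles consumed) * 100%
Yield = (73 / 108) * 100
Yield = 0.6759 * 100
Yield = 67.59%


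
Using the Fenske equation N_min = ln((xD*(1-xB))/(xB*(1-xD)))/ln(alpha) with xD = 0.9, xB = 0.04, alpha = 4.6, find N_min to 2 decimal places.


N_min = ln((xD*(1-xB))/(xB*(1-xD))) / ln(alpha)
Numerator inside ln: 0.864 / 0.004 = 216.0
ln(216.0) = 5.375278
ln(alpha) = ln(4.6) = 1.526056
N_min = 5.375278 / 1.526056 = 3.52


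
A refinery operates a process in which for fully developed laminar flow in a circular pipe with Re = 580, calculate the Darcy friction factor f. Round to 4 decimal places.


f = 64 / Re
f = 64 / 580
f = 0.1103


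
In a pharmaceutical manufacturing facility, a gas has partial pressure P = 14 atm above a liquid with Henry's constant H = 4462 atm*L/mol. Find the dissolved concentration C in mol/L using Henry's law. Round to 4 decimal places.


C = P / H
C = 14 / 4462
C = 0.0031 mol/L


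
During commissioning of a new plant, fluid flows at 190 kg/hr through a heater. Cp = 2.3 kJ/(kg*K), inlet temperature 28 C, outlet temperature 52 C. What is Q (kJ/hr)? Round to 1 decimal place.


Q = m_dot * Cp * (T2 - T1)
Q = 190 * 2.3 * (52 - 28)
Q = 190 * 2.3 * 24
Q = 10488.0 kJ/hr


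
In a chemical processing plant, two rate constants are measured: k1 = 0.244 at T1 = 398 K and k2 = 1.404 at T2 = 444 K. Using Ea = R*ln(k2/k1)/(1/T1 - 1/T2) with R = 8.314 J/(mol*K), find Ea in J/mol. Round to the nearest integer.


Ea = R * ln(k2/k1) / (1/T1 - 1/T2)
ln(k2/k1) = ln(1.404/0.244) = 1.7499124
1/T1 - 1/T2 = 1/398 - 1/444 = 0.000260310562
Ea = 8.314 * 1.7499124 / 0.000260310562
Ea = 55890 J/mol


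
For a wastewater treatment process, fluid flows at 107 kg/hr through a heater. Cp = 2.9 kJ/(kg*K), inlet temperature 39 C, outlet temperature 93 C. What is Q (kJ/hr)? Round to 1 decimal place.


Q = m_dot * Cp * (T2 - T1)
Q = 107 * 2.9 * (93 - 39)
Q = 107 * 2.9 * 54
Q = 16756.2 kJ/hr


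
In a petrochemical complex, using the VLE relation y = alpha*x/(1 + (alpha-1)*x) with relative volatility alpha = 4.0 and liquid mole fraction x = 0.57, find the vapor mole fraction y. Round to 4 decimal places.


y = alpha*x / (1 + (alpha-1)*x)
y = 4.0*0.57 / (1 + (4.0-1)*0.57)
y = 2.28 / (1 + 1.71)
y = 2.28 / 2.71
y = 0.8413


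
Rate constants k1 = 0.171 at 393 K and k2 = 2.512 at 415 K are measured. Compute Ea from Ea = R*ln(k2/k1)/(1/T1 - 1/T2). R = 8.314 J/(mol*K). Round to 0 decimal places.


Ea = R * ln(k2/k1) / (1/T1 - 1/T2)
ln(k2/k1) = ln(2.512/0.171) = 2.687171
1/T1 - 1/T2 = 1/393 - 1/415 = 0.000134890708
Ea = 8.314 * 2.687171 / 0.000134890708
Ea = 165624 J/mol


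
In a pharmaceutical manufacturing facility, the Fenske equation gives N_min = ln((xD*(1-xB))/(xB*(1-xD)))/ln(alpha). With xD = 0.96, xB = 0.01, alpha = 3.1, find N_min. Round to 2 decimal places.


N_min = ln((xD*(1-xB))/(xB*(1-xD))) / ln(alpha)
Numerator inside ln: 0.9504 / 0.0004 = 2376.0
ln(2376.0) = 7.773174
ln(alpha) = ln(3.1) = 1.131402
N_min = 7.773174 / 1.131402 = 6.87


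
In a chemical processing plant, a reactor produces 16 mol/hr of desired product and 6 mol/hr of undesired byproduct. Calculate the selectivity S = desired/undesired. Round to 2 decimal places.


S = desired product rate / undesired product rate
S = 16 / 6
S = 2.67


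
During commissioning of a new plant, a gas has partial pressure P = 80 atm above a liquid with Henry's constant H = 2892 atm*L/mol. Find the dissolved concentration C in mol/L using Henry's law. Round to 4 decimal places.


C = P / H
C = 80 / 2892
C = 0.0277 mol/L


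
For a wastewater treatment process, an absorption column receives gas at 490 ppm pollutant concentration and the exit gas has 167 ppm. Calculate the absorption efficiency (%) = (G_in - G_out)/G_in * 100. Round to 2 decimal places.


Efficiency = (G_in - G_out) / G_in * 100%
Efficiency = (490 - 167) / 490 * 100
Efficiency = 323 / 490 * 100
Efficiency = 65.92%


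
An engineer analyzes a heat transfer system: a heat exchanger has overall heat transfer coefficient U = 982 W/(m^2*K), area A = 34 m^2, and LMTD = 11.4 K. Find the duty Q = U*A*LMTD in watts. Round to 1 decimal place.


Q = U * A * LMTD
Q = 982 * 34 * 11.4
Q = 380623.2 W


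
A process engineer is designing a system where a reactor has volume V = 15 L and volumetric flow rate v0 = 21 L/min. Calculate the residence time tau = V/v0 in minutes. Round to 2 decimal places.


tau = V / v0
tau = 15 / 21
tau = 0.71 min


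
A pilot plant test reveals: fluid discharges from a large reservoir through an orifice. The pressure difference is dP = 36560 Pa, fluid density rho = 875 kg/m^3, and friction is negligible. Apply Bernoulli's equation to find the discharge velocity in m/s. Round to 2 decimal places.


v = sqrt(2*dP/rho)
v = sqrt(2*36560/875)
v = sqrt(83.565714)
v = 9.14 m/s


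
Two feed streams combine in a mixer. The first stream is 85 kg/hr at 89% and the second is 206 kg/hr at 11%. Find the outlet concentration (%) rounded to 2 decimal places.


Mass balance on solute: F1*x1 + F2*x2 = F3*x3
F3 = F1 + F2 = 85 + 206 = 291 kg/hr
x3 = (F1*x1 + F2*x2)/F3
x3 = (85*0.89 + 206*0.11) / 291
x3 = 33.78%


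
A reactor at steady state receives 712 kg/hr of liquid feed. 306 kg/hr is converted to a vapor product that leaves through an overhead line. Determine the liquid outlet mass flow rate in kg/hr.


Steady-state mass balance on the main outlet: F_out = F_in - F_removed
F_out = 712 - 306
F_out = 406 kg/hr


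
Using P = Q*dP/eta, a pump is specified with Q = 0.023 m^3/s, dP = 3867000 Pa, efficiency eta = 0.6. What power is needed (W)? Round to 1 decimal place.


P = Q * dP / eta
P = 0.023 * 3867000 / 0.6
P = 88941.0 / 0.6
P = 148235.0 W


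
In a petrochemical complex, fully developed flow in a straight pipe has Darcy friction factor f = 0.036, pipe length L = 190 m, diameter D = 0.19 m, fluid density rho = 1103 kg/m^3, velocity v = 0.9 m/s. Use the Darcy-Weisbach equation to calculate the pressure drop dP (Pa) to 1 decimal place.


dP = f * (L/D) * (rho*v^2/2)
dP = 0.036 * (190/0.19) * (1103*0.9^2/2)
L/D = 1000.0
rho*v^2/2 = 1103*0.81/2 = 446.715
dP = 0.036 * 1000.0 * 446.715
dP = 16081.7 Pa


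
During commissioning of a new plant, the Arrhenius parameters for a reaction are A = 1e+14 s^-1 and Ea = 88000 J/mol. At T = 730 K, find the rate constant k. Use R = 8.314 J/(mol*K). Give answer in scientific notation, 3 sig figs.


k = A * exp(-Ea/(R*T))
k = 1e+14 * exp(-88000 / (8.314 * 730))
k = 1e+14 * exp(-14.499392)
k = 5.05e+07


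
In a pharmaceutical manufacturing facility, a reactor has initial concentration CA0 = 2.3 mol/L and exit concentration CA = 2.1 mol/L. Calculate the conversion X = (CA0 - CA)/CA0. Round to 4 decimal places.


X = (CA0 - CA) / CA0
X = (2.3 - 2.1) / 2.3
X = 0.2 / 2.3
X = 0.0870


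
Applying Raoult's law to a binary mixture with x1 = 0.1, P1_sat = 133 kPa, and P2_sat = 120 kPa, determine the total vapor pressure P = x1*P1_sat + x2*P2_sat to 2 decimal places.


P = x1*P1_sat + x2*P2_sat
x2 = 1 - x1 = 1 - 0.1 = 0.9
P = 0.1*133 + 0.9*120
P = 13.3 + 108.0
P = 121.30 kPa


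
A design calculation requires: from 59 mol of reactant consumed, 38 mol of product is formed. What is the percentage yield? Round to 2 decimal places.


Yield = (moles product / moles consumed) * 100%
Yield = (38 / 59) * 100
Yield = 0.6441 * 100
Yield = 64.41%


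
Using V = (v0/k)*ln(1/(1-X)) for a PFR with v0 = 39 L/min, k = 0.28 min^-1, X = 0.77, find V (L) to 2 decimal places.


V = (v0/k) * ln(1/(1-X))
V = (39/0.28) * ln(1/(1-0.77))
V = 139.285714 * ln(4.347826)
V = 139.285714 * 1.469676
V = 204.70 L


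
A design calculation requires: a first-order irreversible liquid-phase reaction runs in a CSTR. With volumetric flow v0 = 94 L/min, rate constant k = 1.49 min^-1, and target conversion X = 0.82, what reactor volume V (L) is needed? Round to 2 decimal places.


V = v0 * X / (k * (1 - X))
V = 94 * 0.82 / (1.49 * (1 - 0.82))
V = 77.08 / (1.49 * 0.18)
V = 77.08 / 0.2682
V = 287.40 L


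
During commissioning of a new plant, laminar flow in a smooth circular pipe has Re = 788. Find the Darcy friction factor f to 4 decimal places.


f = 64 / Re
f = 64 / 788
f = 0.0812


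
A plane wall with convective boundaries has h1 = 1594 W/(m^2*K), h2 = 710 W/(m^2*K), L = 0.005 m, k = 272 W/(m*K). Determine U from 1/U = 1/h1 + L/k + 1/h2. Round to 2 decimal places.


1/U = 1/h1 + L/k + 1/h2
1/U = 1/1594 + 0.005/272 + 1/710
1/U = 0.0006273526 + 1.83824e-05 + 0.0014084507
1/U = 0.0020541857
U = 486.81 W/(m^2*K)


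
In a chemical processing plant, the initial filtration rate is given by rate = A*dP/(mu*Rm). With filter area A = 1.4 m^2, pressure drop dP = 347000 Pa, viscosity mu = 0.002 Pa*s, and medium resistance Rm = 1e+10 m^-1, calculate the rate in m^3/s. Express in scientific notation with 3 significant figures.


rate = A * dP / (mu * Rm)
rate = 1.4 * 347000 / (0.002 * 1e+10)
rate = 485800.0 / 2.000e+07
rate = 2.43e-02 m^3/s


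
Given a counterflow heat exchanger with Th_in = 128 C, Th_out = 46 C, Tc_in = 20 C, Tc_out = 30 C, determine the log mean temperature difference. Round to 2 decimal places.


dT1 = Th_in - Tc_out = 128 - 30 = 98
dT2 = Th_out - Tc_in = 46 - 20 = 26
LMTD = (dT1 - dT2) / ln(dT1/dT2)
LMTD = (98 - 26) / ln(98/26)
LMTD = 54.26 K


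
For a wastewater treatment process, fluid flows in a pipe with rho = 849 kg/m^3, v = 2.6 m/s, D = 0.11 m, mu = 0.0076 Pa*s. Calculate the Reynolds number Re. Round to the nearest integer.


Re = rho * v * D / mu
Re = 849 * 2.6 * 0.11 / 0.0076
Re = 242.814 / 0.0076
Re = 31949


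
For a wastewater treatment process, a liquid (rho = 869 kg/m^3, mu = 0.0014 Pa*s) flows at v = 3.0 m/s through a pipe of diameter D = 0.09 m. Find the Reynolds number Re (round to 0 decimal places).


Re = rho * v * D / mu
Re = 869 * 3.0 * 0.09 / 0.0014
Re = 234.63 / 0.0014
Re = 167593


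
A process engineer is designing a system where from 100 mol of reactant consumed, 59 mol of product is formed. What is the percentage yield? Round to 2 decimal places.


Yield = (moles product / moles consumed) * 100%
Yield = (59 / 100) * 100
Yield = 0.59 * 100
Yield = 59.00%


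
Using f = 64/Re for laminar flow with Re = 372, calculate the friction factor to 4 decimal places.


f = 64 / Re
f = 64 / 372
f = 0.1720


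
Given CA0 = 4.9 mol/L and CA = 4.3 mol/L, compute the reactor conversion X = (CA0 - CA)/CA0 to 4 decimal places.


X = (CA0 - CA) / CA0
X = (4.9 - 4.3) / 4.9
X = 0.6 / 4.9
X = 0.1224


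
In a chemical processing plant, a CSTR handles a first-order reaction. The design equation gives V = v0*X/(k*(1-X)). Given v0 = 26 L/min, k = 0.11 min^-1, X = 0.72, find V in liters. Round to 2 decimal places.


V = v0 * X / (k * (1 - X))
V = 26 * 0.72 / (0.11 * (1 - 0.72))
V = 18.72 / (0.11 * 0.28)
V = 18.72 / 0.0308
V = 607.79 L


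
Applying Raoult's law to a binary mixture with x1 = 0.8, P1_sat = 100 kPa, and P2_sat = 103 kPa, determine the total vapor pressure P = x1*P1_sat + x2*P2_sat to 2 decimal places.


P = x1*P1_sat + x2*P2_sat
x2 = 1 - x1 = 1 - 0.8 = 0.2
P = 0.8*100 + 0.2*103
P = 80.0 + 20.6
P = 100.60 kPa


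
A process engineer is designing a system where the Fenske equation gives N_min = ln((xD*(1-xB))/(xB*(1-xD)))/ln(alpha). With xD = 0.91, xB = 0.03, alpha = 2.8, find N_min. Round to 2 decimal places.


N_min = ln((xD*(1-xB))/(xB*(1-xD))) / ln(alpha)
Numerator inside ln: 0.8827 / 0.0027 = 326.925926
ln(326.925926) = 5.789734
ln(alpha) = ln(2.8) = 1.029619
N_min = 5.789734 / 1.029619 = 5.62


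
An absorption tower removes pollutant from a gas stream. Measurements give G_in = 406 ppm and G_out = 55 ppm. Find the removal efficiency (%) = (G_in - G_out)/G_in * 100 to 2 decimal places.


Efficiency = (G_in - G_out) / G_in * 100%
Efficiency = (406 - 55) / 406 * 100
Efficiency = 351 / 406 * 100
Efficiency = 86.45%


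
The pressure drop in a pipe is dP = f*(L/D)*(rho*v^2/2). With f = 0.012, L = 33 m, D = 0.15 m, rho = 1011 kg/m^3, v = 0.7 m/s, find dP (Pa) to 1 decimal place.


dP = f * (L/D) * (rho*v^2/2)
dP = 0.012 * (33/0.15) * (1011*0.7^2/2)
L/D = 220.0
rho*v^2/2 = 1011*0.49/2 = 247.695
dP = 0.012 * 220.0 * 247.695
dP = 653.9 Pa


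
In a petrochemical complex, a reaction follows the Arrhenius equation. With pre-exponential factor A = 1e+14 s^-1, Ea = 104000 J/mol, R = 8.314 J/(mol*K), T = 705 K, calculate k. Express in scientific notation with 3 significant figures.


k = A * exp(-Ea/(R*T))
k = 1e+14 * exp(-104000 / (8.314 * 705))
k = 1e+14 * exp(-17.743292)
k = 1.97e+06


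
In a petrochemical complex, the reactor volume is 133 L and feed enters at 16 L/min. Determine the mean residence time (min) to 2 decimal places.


tau = V / v0
tau = 133 / 16
tau = 8.31 min


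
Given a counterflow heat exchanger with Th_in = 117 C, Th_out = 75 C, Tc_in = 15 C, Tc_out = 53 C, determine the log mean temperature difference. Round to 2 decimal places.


dT1 = Th_in - Tc_out = 117 - 53 = 64
dT2 = Th_out - Tc_in = 75 - 15 = 60
LMTD = (dT1 - dT2) / ln(dT1/dT2)
LMTD = (64 - 60) / ln(64/60)
LMTD = 61.98 K


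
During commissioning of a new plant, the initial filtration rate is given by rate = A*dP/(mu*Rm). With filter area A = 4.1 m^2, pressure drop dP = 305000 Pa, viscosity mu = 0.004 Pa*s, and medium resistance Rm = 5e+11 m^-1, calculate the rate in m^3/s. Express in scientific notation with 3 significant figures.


rate = A * dP / (mu * Rm)
rate = 4.1 * 305000 / (0.004 * 5e+11)
rate = 1250500.0 / 2.000e+09
rate = 6.25e-04 m^3/s


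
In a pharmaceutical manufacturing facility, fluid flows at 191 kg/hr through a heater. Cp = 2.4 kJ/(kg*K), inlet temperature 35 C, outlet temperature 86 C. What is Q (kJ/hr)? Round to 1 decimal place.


Q = m_dot * Cp * (T2 - T1)
Q = 191 * 2.4 * (86 - 35)
Q = 191 * 2.4 * 51
Q = 23378.4 kJ/hr


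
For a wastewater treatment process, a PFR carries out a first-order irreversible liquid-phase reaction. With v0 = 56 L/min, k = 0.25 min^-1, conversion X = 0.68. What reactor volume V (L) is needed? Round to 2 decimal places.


V = (v0/k) * ln(1/(1-X))
V = (56/0.25) * ln(1/(1-0.68))
V = 224.0 * ln(3.125)
V = 224.0 * 1.139434
V = 255.23 L


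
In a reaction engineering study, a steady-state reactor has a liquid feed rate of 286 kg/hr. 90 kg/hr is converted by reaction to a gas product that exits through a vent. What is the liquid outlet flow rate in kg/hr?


Steady-state mass balance on the main outlet: F_out = F_in - F_removed
F_out = 286 - 90
F_out = 196 kg/hr


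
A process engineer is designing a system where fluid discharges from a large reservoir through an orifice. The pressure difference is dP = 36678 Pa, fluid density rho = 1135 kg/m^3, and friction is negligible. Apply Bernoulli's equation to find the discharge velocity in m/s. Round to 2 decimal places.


v = sqrt(2*dP/rho)
v = sqrt(2*36678/1135)
v = sqrt(64.630837)
v = 8.04 m/s


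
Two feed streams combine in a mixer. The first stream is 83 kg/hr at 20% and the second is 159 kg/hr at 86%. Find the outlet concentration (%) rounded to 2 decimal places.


Mass balance on solute: F1*x1 + F2*x2 = F3*x3
F3 = F1 + F2 = 83 + 159 = 242 kg/hr
x3 = (F1*x1 + F2*x2)/F3
x3 = (83*0.2 + 159*0.86) / 242
x3 = 63.36%


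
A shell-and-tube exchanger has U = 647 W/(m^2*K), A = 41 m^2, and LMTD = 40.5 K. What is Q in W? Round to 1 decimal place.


Q = U * A * LMTD
Q = 647 * 41 * 40.5
Q = 1074343.5 W


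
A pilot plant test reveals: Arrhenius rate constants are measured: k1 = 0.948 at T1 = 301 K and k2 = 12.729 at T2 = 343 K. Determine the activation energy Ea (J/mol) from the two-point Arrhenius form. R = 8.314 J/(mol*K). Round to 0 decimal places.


Ea = R * ln(k2/k1) / (1/T1 - 1/T2)
ln(k2/k1) = ln(12.729/0.948) = 2.5972836
1/T1 - 1/T2 = 1/301 - 1/343 = 0.000406807241
Ea = 8.314 * 2.5972836 / 0.000406807241
Ea = 53081 J/mol


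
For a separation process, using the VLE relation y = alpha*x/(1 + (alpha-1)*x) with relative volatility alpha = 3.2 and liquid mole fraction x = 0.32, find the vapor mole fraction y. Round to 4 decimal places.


y = alpha*x / (1 + (alpha-1)*x)
y = 3.2*0.32 / (1 + (3.2-1)*0.32)
y = 1.024 / (1 + 0.704)
y = 1.024 / 1.704
y = 0.6009


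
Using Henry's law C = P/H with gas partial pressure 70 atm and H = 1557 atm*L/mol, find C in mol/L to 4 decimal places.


C = P / H
C = 70 / 1557
C = 0.0450 mol/L


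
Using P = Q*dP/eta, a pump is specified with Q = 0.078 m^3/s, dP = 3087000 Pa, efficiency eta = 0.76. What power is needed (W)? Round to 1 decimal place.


P = Q * dP / eta
P = 0.078 * 3087000 / 0.76
P = 240786.0 / 0.76
P = 316823.7 W


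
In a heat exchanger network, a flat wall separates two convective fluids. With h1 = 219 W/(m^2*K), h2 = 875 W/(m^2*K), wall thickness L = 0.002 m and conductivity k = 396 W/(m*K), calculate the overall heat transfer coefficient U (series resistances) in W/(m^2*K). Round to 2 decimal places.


1/U = 1/h1 + L/k + 1/h2
1/U = 1/219 + 0.002/396 + 1/875
1/U = 0.00456621 + 5.0505e-06 + 0.0011428571
1/U = 0.0057141176
U = 175.01 W/(m^2*K)


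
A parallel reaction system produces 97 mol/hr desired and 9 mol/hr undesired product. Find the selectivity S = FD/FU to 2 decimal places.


S = desired product rate / undesired product rate
S = 97 / 9
S = 10.78


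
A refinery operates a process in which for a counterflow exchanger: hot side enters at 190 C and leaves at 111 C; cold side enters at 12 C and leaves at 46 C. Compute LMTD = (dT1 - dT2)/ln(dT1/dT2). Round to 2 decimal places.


dT1 = Th_in - Tc_out = 190 - 46 = 144
dT2 = Th_out - Tc_in = 111 - 12 = 99
LMTD = (dT1 - dT2) / ln(dT1/dT2)
LMTD = (144 - 99) / ln(144/99)
LMTD = 120.10 K


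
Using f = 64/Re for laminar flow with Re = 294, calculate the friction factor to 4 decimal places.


f = 64 / Re
f = 64 / 294
f = 0.2177


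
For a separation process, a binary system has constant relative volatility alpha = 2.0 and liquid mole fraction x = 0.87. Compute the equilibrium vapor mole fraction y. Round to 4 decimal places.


y = alpha*x / (1 + (alpha-1)*x)
y = 2.0*0.87 / (1 + (2.0-1)*0.87)
y = 1.74 / (1 + 0.87)
y = 1.74 / 1.87
y = 0.9305


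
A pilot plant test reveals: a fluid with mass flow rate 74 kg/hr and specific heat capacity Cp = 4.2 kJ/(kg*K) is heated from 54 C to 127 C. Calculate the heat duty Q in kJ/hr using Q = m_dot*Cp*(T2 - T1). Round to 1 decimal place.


Q = m_dot * Cp * (T2 - T1)
Q = 74 * 4.2 * (127 - 54)
Q = 74 * 4.2 * 73
Q = 22688.4 kJ/hr


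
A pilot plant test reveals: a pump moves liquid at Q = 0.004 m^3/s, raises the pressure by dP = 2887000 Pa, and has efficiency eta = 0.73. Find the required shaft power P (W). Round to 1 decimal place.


P = Q * dP / eta
P = 0.004 * 2887000 / 0.73
P = 11548.0 / 0.73
P = 15819.2 W


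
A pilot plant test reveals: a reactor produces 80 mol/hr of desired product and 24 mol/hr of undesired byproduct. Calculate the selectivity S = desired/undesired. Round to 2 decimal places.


S = desired product rate / undesired product rate
S = 80 / 24
S = 3.33


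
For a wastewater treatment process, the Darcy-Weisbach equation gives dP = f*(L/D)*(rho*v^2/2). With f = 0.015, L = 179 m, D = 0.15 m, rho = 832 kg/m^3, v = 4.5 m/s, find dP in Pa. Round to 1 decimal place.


dP = f * (L/D) * (rho*v^2/2)
dP = 0.015 * (179/0.15) * (832*4.5^2/2)
L/D = 1193.33333333
rho*v^2/2 = 832*20.25/2 = 8424.0
dP = 0.015 * 1193.33333333 * 8424.0
dP = 150789.6 Pa


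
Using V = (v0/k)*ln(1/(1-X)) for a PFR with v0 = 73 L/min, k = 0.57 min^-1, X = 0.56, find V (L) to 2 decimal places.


V = (v0/k) * ln(1/(1-X))
V = (73/0.57) * ln(1/(1-0.56))
V = 128.070175 * ln(2.272727)
V = 128.070175 * 0.82098
V = 105.14 L


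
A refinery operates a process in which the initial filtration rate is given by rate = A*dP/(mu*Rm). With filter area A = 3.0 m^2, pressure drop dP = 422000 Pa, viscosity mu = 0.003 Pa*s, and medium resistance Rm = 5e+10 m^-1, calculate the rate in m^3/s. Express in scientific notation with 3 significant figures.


rate = A * dP / (mu * Rm)
rate = 3.0 * 422000 / (0.003 * 5e+10)
rate = 1266000.0 / 1.500e+08
rate = 8.44e-03 m^3/s


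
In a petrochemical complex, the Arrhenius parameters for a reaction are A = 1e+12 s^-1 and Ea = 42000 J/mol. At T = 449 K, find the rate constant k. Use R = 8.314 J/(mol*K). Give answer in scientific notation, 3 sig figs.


k = A * exp(-Ea/(R*T))
k = 1e+12 * exp(-42000 / (8.314 * 449))
k = 1e+12 * exp(-11.251047)
k = 1.30e+07


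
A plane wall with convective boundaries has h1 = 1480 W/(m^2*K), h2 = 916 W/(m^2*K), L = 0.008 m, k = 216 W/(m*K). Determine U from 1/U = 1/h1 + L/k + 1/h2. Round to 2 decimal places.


1/U = 1/h1 + L/k + 1/h2
1/U = 1/1480 + 0.008/216 + 1/916
1/U = 0.0006756757 + 3.7037e-05 + 0.0010917031
1/U = 0.0018044158
U = 554.20 W/(m^2*K)


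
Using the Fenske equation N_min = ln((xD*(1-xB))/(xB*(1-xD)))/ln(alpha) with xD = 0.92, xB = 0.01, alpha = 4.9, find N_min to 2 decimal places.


N_min = ln((xD*(1-xB))/(xB*(1-xD))) / ln(alpha)
Numerator inside ln: 0.9108 / 0.0008 = 1138.5
ln(1138.5) = 7.037467
ln(alpha) = ln(4.9) = 1.589235
N_min = 7.037467 / 1.589235 = 4.43


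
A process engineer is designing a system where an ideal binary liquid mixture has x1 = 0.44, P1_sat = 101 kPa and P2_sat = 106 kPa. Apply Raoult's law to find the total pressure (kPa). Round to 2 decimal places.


P = x1*P1_sat + x2*P2_sat
x2 = 1 - x1 = 1 - 0.44 = 0.56
P = 0.44*101 + 0.56*106
P = 44.44 + 59.36
P = 103.80 kPa


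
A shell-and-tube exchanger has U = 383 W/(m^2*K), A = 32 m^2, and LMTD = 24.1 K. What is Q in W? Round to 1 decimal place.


Q = U * A * LMTD
Q = 383 * 32 * 24.1
Q = 295369.6 W


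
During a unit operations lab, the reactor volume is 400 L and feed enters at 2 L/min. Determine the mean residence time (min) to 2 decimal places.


tau = V / v0
tau = 400 / 2
tau = 200.00 min


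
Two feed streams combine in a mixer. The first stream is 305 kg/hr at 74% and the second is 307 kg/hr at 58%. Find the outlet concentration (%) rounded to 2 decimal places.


Mass balance on solute: F1*x1 + F2*x2 = F3*x3
F3 = F1 + F2 = 305 + 307 = 612 kg/hr
x3 = (F1*x1 + F2*x2)/F3
x3 = (305*0.74 + 307*0.58) / 612
x3 = 65.97%


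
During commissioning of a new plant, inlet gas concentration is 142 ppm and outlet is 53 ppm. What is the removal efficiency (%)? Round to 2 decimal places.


Efficiency = (G_in - G_out) / G_in * 100%
Efficiency = (142 - 53) / 142 * 100
Efficiency = 89 / 142 * 100
Efficiency = 62.68%


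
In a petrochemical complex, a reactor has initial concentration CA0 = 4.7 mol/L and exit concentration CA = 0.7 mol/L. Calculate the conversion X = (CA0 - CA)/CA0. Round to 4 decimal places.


X = (CA0 - CA) / CA0
X = (4.7 - 0.7) / 4.7
X = 4.0 / 4.7
X = 0.8511


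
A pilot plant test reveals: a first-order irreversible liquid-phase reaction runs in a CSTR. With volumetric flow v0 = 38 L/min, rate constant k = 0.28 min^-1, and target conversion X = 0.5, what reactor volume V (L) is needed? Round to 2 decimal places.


V = v0 * X / (k * (1 - X))
V = 38 * 0.5 / (0.28 * (1 - 0.5))
V = 19.0 / (0.28 * 0.5)
V = 19.0 / 0.14
V = 135.71 L


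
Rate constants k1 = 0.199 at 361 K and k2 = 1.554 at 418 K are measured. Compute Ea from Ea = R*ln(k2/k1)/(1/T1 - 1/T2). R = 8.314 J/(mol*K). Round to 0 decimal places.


Ea = R * ln(k2/k1) / (1/T1 - 1/T2)
ln(k2/k1) = ln(1.554/0.199) = 2.0552827
1/T1 - 1/T2 = 1/361 - 1/418 = 0.000377738605
Ea = 8.314 * 2.0552827 / 0.000377738605
Ea = 45237 J/mol


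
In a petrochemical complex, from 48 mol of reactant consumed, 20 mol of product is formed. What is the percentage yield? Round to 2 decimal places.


Yield = (moles product / moles consumed) * 100%
Yield = (20 / 48) * 100
Yield = 0.4167 * 100
Yield = 41.67%


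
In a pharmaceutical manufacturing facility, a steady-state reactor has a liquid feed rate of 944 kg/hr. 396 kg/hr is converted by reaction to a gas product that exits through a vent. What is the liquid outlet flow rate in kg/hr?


Steady-state mass balance on the main outlet: F_out = F_in - F_removed
F_out = 944 - 396
F_out = 548 kg/hr


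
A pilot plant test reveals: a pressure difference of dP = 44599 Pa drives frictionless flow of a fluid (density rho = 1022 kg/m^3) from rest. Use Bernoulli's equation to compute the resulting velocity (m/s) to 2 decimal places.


v = sqrt(2*dP/rho)
v = sqrt(2*44599/1022)
v = sqrt(87.277886)
v = 9.34 m/s


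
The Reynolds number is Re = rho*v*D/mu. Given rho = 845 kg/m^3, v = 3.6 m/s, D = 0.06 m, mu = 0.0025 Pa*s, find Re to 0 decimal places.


Re = rho * v * D / mu
Re = 845 * 3.6 * 0.06 / 0.0025
Re = 182.52 / 0.0025
Re = 73008


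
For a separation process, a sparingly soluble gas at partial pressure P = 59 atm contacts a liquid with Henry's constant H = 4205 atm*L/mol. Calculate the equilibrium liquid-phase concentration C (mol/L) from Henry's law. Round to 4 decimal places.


C = P / H
C = 59 / 4205
C = 0.0140 mol/L


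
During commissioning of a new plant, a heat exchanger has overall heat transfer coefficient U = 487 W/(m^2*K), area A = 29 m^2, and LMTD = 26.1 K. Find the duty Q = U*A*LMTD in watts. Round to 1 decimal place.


Q = U * A * LMTD
Q = 487 * 29 * 26.1
Q = 368610.3 W


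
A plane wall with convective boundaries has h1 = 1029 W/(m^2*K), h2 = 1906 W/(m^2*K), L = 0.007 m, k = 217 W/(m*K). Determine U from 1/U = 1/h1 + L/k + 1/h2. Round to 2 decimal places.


1/U = 1/h1 + L/k + 1/h2
1/U = 1/1029 + 0.007/217 + 1/1906
1/U = 0.0009718173 + 3.22581e-05 + 0.000524659
1/U = 0.0015287344
U = 654.14 W/(m^2*K)


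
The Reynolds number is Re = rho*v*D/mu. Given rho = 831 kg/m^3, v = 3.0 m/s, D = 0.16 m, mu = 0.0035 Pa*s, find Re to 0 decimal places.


Re = rho * v * D / mu
Re = 831 * 3.0 * 0.16 / 0.0035
Re = 398.88 / 0.0035
Re = 113966


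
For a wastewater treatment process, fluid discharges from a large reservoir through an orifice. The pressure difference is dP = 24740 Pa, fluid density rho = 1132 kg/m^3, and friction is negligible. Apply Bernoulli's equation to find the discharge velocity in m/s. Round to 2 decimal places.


v = sqrt(2*dP/rho)
v = sqrt(2*24740/1132)
v = sqrt(43.710247)
v = 6.61 m/s


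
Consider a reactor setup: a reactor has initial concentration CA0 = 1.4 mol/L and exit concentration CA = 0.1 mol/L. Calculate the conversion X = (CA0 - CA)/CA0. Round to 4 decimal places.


X = (CA0 - CA) / CA0
X = (1.4 - 0.1) / 1.4
X = 1.3 / 1.4
X = 0.9286


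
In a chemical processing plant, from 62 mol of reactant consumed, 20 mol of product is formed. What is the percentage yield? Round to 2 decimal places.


Yield = (moles product / moles consumed) * 100%
Yield = (20 / 62) * 100
Yield = 0.3226 * 100
Yield = 32.26%


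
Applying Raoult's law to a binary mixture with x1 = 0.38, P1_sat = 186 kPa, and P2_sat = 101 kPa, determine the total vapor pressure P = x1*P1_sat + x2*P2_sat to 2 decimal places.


P = x1*P1_sat + x2*P2_sat
x2 = 1 - x1 = 1 - 0.38 = 0.62
P = 0.38*186 + 0.62*101
P = 70.68 + 62.62
P = 133.30 kPa


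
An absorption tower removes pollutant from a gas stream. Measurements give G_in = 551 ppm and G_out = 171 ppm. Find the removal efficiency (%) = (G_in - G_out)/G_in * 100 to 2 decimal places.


Efficiency = (G_in - G_out) / G_in * 100%
Efficiency = (551 - 171) / 551 * 100
Efficiency = 380 / 551 * 100
Efficiency = 68.97%


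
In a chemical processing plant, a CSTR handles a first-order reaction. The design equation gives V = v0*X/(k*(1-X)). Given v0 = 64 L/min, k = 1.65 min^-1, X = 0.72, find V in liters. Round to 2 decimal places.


V = v0 * X / (k * (1 - X))
V = 64 * 0.72 / (1.65 * (1 - 0.72))
V = 46.08 / (1.65 * 0.28)
V = 46.08 / 0.462
V = 99.74 L


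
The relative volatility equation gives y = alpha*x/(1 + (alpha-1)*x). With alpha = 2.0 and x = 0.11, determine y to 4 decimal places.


y = alpha*x / (1 + (alpha-1)*x)
y = 2.0*0.11 / (1 + (2.0-1)*0.11)
y = 0.22 / (1 + 0.11)
y = 0.22 / 1.11
y = 0.1982


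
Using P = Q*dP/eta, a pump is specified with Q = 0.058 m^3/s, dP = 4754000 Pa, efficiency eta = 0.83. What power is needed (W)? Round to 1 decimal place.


P = Q * dP / eta
P = 0.058 * 4754000 / 0.83
P = 275732.0 / 0.83
P = 332207.2 W


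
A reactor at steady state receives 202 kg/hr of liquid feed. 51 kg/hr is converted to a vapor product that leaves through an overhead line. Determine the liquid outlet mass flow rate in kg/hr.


Steady-state mass balance on the main outlet: F_out = F_in - F_removed
F_out = 202 - 51
F_out = 151 kg/hr


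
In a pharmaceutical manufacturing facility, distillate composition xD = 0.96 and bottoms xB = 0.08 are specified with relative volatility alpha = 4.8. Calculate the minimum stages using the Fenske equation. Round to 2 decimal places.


N_min = ln((xD*(1-xB))/(xB*(1-xD))) / ln(alpha)
Numerator inside ln: 0.8832 / 0.0032 = 276.0
ln(276.0) = 5.620401
ln(alpha) = ln(4.8) = 1.568616
N_min = 5.620401 / 1.568616 = 3.58


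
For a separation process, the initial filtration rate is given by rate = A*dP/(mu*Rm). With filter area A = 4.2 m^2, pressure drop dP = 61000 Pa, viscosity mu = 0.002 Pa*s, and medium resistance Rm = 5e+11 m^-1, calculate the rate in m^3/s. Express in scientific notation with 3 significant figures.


rate = A * dP / (mu * Rm)
rate = 4.2 * 61000 / (0.002 * 5e+11)
rate = 256200.0 / 1.000e+09
rate = 2.56e-04 m^3/s


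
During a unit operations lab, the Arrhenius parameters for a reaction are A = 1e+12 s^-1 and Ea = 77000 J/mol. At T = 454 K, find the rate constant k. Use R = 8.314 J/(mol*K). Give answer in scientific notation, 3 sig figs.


k = A * exp(-Ea/(R*T))
k = 1e+12 * exp(-77000 / (8.314 * 454))
k = 1e+12 * exp(-20.39975)
k = 1.38e+03


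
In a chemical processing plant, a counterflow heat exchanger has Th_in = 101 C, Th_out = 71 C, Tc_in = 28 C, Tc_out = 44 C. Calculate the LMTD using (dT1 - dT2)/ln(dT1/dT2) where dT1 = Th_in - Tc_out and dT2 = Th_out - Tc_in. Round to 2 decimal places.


dT1 = Th_in - Tc_out = 101 - 44 = 57
dT2 = Th_out - Tc_in = 71 - 28 = 43
LMTD = (dT1 - dT2) / ln(dT1/dT2)
LMTD = (57 - 43) / ln(57/43)
LMTD = 49.67 K


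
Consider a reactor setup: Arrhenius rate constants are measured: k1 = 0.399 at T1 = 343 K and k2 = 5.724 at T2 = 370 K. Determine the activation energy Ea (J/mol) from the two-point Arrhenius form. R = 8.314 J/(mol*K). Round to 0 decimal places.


Ea = R * ln(k2/k1) / (1/T1 - 1/T2)
ln(k2/k1) = ln(5.724/0.399) = 2.6634617
1/T1 - 1/T2 = 1/343 - 1/370 = 0.000212749192
Ea = 8.314 * 2.6634617 / 0.000212749192
Ea = 104085 J/mol


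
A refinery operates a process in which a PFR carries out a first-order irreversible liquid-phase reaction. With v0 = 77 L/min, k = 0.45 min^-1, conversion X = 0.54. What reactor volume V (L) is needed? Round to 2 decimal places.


V = (v0/k) * ln(1/(1-X))
V = (77/0.45) * ln(1/(1-0.54))
V = 171.111111 * ln(2.173913)
V = 171.111111 * 0.776529
V = 132.87 L


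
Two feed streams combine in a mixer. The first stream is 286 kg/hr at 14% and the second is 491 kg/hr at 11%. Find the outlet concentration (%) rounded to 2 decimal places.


Mass balance on solute: F1*x1 + F2*x2 = F3*x3
F3 = F1 + F2 = 286 + 491 = 777 kg/hr
x3 = (F1*x1 + F2*x2)/F3
x3 = (286*0.14 + 491*0.11) / 777
x3 = 12.10%


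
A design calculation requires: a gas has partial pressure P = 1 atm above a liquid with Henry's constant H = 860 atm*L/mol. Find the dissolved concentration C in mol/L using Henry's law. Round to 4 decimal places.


C = P / H
C = 1 / 860
C = 0.0012 mol/L


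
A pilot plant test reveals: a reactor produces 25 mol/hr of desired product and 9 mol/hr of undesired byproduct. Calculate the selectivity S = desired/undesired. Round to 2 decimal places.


S = desired product rate / undesired product rate
S = 25 / 9
S = 2.78


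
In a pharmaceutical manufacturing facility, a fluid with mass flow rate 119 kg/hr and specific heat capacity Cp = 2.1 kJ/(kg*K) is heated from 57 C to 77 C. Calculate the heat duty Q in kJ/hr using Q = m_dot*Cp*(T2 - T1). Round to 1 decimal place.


Q = m_dot * Cp * (T2 - T1)
Q = 119 * 2.1 * (77 - 57)
Q = 119 * 2.1 * 20
Q = 4998.0 kJ/hr


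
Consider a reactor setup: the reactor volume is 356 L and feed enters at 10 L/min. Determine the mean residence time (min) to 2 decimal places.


tau = V / v0
tau = 356 / 10
tau = 35.60 min


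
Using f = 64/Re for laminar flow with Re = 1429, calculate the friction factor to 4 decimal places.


f = 64 / Re
f = 64 / 1429
f = 0.0448


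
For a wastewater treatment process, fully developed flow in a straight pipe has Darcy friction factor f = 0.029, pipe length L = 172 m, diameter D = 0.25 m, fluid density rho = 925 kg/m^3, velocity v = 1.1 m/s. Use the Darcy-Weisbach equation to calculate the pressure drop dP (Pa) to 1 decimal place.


dP = f * (L/D) * (rho*v^2/2)
dP = 0.029 * (172/0.25) * (925*1.1^2/2)
L/D = 688.0
rho*v^2/2 = 925*1.21/2 = 559.625
dP = 0.029 * 688.0 * 559.625
dP = 11165.6 Pa


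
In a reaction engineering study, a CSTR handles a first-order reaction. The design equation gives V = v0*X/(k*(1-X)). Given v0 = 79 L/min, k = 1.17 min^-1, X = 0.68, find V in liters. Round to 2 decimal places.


V = v0 * X / (k * (1 - X))
V = 79 * 0.68 / (1.17 * (1 - 0.68))
V = 53.72 / (1.17 * 0.32)
V = 53.72 / 0.3744
V = 143.48 L


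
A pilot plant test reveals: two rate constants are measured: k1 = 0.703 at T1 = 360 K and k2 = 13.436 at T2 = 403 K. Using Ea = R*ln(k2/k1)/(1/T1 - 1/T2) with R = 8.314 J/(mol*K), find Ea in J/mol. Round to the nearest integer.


Ea = R * ln(k2/k1) / (1/T1 - 1/T2)
ln(k2/k1) = ln(13.436/0.703) = 2.9503361
1/T1 - 1/T2 = 1/360 - 1/403 = 0.0002963882
Ea = 8.314 * 2.9503361 / 0.0002963882
Ea = 82760 J/mol


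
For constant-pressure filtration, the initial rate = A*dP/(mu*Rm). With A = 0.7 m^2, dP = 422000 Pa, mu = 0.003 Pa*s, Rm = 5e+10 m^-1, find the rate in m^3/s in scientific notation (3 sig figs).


rate = A * dP / (mu * Rm)
rate = 0.7 * 422000 / (0.003 * 5e+10)
rate = 295400.0 / 1.500e+08
rate = 1.97e-03 m^3/s


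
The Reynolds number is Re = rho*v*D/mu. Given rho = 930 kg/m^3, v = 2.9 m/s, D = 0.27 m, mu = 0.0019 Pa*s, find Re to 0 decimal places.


Re = rho * v * D / mu
Re = 930 * 2.9 * 0.27 / 0.0019
Re = 728.19 / 0.0019
Re = 383258


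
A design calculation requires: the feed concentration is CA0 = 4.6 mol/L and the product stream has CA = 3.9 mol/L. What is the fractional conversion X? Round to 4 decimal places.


X = (CA0 - CA) / CA0
X = (4.6 - 3.9) / 4.6
X = 0.7 / 4.6
X = 0.1522


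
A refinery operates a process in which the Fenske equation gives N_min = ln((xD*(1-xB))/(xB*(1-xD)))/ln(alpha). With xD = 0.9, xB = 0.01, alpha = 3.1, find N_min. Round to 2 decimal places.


N_min = ln((xD*(1-xB))/(xB*(1-xD))) / ln(alpha)
Numerator inside ln: 0.891 / 0.001 = 891.0
ln(891.0) = 6.792344
ln(alpha) = ln(3.1) = 1.131402
N_min = 6.792344 / 1.131402 = 6.00


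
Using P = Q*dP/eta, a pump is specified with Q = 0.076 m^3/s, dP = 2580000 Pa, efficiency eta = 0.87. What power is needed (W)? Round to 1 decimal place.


P = Q * dP / eta
P = 0.076 * 2580000 / 0.87
P = 196080.0 / 0.87
P = 225379.3 W


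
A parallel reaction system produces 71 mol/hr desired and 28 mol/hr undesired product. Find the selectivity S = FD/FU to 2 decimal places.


S = desired product rate / undesired product rate
S = 71 / 28
S = 2.54


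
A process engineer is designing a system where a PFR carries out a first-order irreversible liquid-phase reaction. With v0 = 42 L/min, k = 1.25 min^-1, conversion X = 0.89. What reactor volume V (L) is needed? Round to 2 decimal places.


V = (v0/k) * ln(1/(1-X))
V = (42/1.25) * ln(1/(1-0.89))
V = 33.6 * ln(9.090909)
V = 33.6 * 2.207275
V = 74.16 L


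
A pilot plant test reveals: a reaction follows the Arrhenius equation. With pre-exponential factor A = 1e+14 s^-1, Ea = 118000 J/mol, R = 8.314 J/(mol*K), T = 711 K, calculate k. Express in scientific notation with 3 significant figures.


k = A * exp(-Ea/(R*T))
k = 1e+14 * exp(-118000 / (8.314 * 711))
k = 1e+14 * exp(-19.961923)
k = 2.14e+05


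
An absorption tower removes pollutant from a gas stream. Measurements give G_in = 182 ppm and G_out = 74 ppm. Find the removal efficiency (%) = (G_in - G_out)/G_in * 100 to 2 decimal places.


Efficiency = (G_in - G_out) / G_in * 100%
Efficiency = (182 - 74) / 182 * 100
Efficiency = 108 / 182 * 100
Efficiency = 59.34%


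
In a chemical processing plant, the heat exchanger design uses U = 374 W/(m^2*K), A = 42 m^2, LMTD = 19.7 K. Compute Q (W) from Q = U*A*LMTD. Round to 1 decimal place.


Q = U * A * LMTD
Q = 374 * 42 * 19.7
Q = 309447.6 W
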